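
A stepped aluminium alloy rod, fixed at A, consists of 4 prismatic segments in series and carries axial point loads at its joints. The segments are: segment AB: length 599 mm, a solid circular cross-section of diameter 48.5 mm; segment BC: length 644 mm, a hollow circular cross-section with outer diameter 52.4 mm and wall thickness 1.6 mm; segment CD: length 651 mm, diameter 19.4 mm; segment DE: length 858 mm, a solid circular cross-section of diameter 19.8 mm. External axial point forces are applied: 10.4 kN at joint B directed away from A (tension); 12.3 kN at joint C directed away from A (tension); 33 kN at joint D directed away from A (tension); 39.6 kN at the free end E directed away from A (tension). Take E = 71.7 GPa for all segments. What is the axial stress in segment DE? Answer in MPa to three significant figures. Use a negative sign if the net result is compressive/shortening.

Internal axial forces (sectioning from the free end, tension +): N_DE = 39.6 kN, N_CD = 72.6 kN, N_BC = 84.9 kN, N_AB = 95.3 kN.
A_DE = 307.9 mm².
σ_DE = N_DE/A_DE = 39600/307.9 = 128.6 MPa.

129 MPa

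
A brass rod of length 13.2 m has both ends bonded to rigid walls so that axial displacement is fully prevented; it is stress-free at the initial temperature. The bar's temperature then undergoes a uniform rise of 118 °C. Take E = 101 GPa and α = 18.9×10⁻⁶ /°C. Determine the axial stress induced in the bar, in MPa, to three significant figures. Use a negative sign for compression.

-225 MPa

Free thermal expansion αLΔT = 18.9e-6 · 13200 · 118 = 29.44 mm.
The walls impose strain ε = −(29.44)/13200 = -2.2302e-03; σ = Eε = 101000 · -2.2302e-03 = -225.3 MPa.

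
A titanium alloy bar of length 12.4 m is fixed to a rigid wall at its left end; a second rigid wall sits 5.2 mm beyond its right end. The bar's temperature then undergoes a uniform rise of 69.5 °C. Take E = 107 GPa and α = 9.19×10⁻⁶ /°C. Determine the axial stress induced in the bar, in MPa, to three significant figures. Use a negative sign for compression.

-23.5 MPa

Free thermal expansion αLΔT = 9.19e-6 · 12400 · 69.5 = 7.92 mm.
The walls engage after the gap closes; constrained expansion = 7.92 − 5.2 = 2.72 mm.
The walls impose strain ε = −(2.72)/12400 = -2.1935e-04; σ = Eε = 107000 · -2.1935e-04 = -23.47 MPa.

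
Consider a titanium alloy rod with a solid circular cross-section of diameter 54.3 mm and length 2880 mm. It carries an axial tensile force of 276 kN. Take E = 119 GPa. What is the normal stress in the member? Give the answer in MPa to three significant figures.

A = 2316 mm².
σ = N/A = 276000/2316 = 119.2 MPa.

119 MPa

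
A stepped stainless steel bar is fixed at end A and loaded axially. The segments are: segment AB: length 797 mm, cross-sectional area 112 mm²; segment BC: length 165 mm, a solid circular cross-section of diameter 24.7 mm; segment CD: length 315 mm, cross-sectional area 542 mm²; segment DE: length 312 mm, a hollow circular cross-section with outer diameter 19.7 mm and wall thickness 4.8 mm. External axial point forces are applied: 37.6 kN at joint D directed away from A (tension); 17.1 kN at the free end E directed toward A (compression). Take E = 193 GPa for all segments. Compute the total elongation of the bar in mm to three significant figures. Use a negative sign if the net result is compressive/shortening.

0.731 mm

Internal axial forces (sectioning from the free end, tension +): N_DE = -17.1 kN, N_CD = 20.5 kN, N_BC = 20.5 kN, N_AB = 20.5 kN.
A_BC = 479.2 mm².
A_DE = 224.7 mm².
δ_AB = 20500·797/(112·193000) = 0.7559 mm
δ_BC = 20500·165/(479.2·193000) = 0.03658 mm
δ_CD = 20500·315/(542·193000) = 0.06173 mm
δ_DE = -17100·312/(224.7·193000) = -0.123 mm
δ = Σδ_i = 0.7311 mm.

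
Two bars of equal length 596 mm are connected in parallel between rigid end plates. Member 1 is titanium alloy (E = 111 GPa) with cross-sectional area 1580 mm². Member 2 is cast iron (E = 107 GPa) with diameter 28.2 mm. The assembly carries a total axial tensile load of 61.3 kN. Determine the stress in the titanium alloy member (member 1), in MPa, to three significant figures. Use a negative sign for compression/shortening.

28.1 MPa

A_2 = 624.6 mm².
Equal strain + equilibrium ⇒ each member carries load in proportion to AE: A₁E₁ = 175400000 N, A₂E₂ = 66830000 N, ΣAE = 242200000 N.
σ₁ = P·E₁/ΣAE = 61300·111000/242200000 = 28.09 MPa.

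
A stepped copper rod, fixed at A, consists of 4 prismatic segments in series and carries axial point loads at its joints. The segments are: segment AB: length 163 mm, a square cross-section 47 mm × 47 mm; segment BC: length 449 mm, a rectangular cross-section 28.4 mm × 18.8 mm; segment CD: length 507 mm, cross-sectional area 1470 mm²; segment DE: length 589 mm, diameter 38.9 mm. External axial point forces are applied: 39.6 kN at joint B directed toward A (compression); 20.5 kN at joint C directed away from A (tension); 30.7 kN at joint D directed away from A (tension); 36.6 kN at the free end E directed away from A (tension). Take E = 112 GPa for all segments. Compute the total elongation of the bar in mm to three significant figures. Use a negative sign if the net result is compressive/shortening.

1.06 mm

Internal axial forces (sectioning from the free end, tension +): N_DE = 36.6 kN, N_CD = 67.3 kN, N_BC = 87.8 kN, N_AB = 48.2 kN.
A_AB = 2209 mm².
A_BC = 533.9 mm².
A_DE = 1188 mm².
δ_AB = 48200·163/(2209·112000) = 0.03176 mm
δ_BC = 87800·449/(533.9·112000) = 0.6592 mm
δ_CD = 67300·507/(1470·112000) = 0.2072 mm
δ_DE = 36600·589/(1188·112000) = 0.162 mm
δ = Σδ_i = 1.06 mm.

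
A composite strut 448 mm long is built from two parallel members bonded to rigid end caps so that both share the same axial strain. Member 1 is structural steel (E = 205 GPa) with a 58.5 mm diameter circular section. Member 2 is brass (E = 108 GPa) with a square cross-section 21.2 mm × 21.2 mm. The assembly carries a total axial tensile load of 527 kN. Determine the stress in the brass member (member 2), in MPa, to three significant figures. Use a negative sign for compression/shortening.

94.9 MPa

A_1 = 2688 mm².
A_2 = 449.4 mm².
Equal strain + equilibrium ⇒ each member carries load in proportion to AE: A₁E₁ = 551000000 N, A₂E₂ = 48540000 N, ΣAE = 599500000 N.
σ₂ = P·E₂/ΣAE = 527000·108000/599500000 = 94.93 MPa.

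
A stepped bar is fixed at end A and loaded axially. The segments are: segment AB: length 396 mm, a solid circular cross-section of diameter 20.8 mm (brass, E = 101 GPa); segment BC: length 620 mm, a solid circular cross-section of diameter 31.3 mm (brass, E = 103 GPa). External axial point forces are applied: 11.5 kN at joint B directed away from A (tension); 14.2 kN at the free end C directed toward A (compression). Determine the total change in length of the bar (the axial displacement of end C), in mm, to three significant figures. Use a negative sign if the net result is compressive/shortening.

Internal axial forces (sectioning from the free end, tension +): N_BC = -14.2 kN, N_AB = -2.7 kN.
A_AB = 339.8 mm².
A_BC = 769.4 mm².
δ_AB = -2700·396/(339.8·101000) = -0.03115 mm
δ_BC = -14200·620/(769.4·103000) = -0.1111 mm
δ = Σδ_i = -0.1422 mm.

-0.142 mm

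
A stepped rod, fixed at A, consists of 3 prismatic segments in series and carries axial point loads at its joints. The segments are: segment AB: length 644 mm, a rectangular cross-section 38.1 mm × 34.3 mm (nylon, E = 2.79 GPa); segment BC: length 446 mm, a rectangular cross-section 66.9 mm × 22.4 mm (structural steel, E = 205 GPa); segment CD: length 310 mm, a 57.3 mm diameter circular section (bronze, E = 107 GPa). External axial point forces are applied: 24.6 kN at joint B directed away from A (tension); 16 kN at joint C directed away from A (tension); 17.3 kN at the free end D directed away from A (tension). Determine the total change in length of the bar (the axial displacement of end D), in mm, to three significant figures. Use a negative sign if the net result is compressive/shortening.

10.3 mm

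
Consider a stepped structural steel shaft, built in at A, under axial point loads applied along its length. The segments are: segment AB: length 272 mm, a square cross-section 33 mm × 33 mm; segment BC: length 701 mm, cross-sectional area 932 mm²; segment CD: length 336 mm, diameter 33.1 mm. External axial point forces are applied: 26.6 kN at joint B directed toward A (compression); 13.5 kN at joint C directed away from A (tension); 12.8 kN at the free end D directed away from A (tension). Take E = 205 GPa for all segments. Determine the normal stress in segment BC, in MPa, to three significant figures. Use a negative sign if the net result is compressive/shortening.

28.2 MPa

Internal axial forces (sectioning from the free end, tension +): N_CD = 12.8 kN, N_BC = 26.3 kN, N_AB = -0.3 kN.
σ_BC = N_BC/A_BC = 26300/932 = 28.22 MPa.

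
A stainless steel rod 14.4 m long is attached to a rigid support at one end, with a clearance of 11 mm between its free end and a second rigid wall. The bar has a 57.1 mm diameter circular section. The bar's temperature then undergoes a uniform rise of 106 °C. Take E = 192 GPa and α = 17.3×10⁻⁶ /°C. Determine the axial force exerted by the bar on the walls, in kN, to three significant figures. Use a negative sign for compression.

Free thermal expansion αLΔT = 17.3e-6 · 14400 · 106 = 26.41 mm.
The walls engage after the gap closes; constrained expansion = 26.41 − 11 = 15.41 mm.
The walls impose strain ε = −(15.41)/14400 = -1.0699e-03; σ = Eε = 192000 · -1.0699e-03 = -205.4 MPa.
Wall reaction R = σ·A = -205.4·2561 = -526000 N = -526 kN.

-526 kN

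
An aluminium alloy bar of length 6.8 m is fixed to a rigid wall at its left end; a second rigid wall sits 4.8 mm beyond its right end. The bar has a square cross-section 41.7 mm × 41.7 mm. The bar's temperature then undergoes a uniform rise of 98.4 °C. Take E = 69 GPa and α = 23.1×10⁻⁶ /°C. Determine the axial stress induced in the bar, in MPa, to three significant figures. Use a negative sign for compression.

Free thermal expansion αLΔT = 23.1e-6 · 6800 · 98.4 = 15.46 mm.
The walls engage after the gap closes; constrained expansion = 15.46 − 4.8 = 10.66 mm.
The walls impose strain ε = −(10.66)/6800 = -1.5672e-03; σ = Eε = 69000 · -1.5672e-03 = -108.1 MPa.

-108 MPa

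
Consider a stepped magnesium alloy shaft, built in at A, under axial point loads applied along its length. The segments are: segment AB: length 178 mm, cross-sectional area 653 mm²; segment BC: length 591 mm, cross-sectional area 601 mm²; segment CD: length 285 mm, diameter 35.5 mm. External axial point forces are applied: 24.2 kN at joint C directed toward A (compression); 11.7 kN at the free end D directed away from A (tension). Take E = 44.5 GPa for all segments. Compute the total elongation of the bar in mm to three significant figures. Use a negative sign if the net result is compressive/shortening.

-0.277 mm

Internal axial forces (sectioning from the free end, tension +): N_CD = 11.7 kN, N_BC = -12.5 kN, N_AB = -12.5 kN.
A_CD = 989.8 mm².
δ_AB = -12500·178/(653·44500) = -0.07657 mm
δ_BC = -12500·591/(601·44500) = -0.2762 mm
δ_CD = 11700·285/(989.8·44500) = 0.0757 mm
δ = Σδ_i = -0.2771 mm.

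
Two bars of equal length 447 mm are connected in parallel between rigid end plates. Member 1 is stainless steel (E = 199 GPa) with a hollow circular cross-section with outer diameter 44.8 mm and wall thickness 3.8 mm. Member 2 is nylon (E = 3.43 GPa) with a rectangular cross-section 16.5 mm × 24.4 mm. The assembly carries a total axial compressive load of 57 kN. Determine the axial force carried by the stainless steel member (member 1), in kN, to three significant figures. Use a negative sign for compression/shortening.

-56.2 kN

A_1 = 489.5 mm².
A_2 = 402.6 mm².
Equal strain + equilibrium ⇒ each member carries load in proportion to AE: A₁E₁ = 97400000 N, A₂E₂ = 1381000 N, ΣAE = 98780000 N.
F₁ = P·A₁E₁/ΣAE = -57000·97400000/98780000 = -56200 N.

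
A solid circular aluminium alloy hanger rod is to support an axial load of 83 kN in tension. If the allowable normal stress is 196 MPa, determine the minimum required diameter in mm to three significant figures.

23.2 mm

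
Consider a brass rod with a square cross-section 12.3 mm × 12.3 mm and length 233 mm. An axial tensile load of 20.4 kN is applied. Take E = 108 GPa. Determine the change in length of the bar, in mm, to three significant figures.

0.291 mm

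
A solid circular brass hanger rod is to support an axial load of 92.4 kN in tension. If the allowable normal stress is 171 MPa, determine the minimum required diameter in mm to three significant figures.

26.2 mm

Required area A ≥ P/σ_allow = 92400/171 = 540.4 mm².
For a solid circular section, d ≥ √(4A/π) = 26.23 mm.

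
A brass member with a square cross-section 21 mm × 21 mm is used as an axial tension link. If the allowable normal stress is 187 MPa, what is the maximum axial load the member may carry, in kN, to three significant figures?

82.5 kN

A = 441 mm².
P_max = σ_allow · A = 187 · 441 = 82470 N = 82.47 kN.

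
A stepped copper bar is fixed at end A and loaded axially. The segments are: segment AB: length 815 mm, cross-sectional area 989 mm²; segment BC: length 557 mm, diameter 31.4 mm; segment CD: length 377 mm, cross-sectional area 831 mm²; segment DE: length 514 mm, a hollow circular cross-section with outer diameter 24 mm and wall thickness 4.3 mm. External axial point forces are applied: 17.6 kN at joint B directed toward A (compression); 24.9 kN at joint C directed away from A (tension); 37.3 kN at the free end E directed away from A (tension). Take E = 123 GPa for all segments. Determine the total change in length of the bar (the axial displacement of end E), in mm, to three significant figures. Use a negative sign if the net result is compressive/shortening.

1.39 mm

Internal axial forces (sectioning from the free end, tension +): N_DE = 37.3 kN, N_CD = 37.3 kN, N_BC = 62.2 kN, N_AB = 44.6 kN.
A_BC = 774.4 mm².
A_DE = 266.1 mm².
δ_AB = 44600·815/(989·123000) = 0.2988 mm
δ_BC = 62200·557/(774.4·123000) = 0.3637 mm
δ_CD = 37300·377/(831·123000) = 0.1376 mm
δ_DE = 37300·514/(266.1·123000) = 0.5857 mm
δ = Σδ_i = 1.386 mm.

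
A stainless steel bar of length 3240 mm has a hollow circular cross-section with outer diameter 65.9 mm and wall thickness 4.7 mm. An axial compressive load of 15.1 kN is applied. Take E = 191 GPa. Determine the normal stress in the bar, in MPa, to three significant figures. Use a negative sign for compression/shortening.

A = 903.6 mm².
σ = N/A = -15100/903.6 = -16.71 MPa.

-16.7 MPa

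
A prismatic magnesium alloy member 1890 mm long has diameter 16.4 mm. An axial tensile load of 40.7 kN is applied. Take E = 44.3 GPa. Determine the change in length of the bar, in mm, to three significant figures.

8.22 mm

A = 211.2 mm².
δ_mech = NL/(AE) = 40700·1890/(211.2·44300) = 8.22 mm.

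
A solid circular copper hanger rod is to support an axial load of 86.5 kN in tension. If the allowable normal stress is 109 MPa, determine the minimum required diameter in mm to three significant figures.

31.8 mm

Required area A ≥ P/σ_allow = 86500/109 = 793.6 mm².
For a solid circular section, d ≥ √(4A/π) = 31.79 mm.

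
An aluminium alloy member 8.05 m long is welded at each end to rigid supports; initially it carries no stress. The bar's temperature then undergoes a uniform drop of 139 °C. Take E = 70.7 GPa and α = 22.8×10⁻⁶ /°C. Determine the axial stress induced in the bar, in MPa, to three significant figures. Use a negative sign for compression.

224 MPa

Free thermal expansion αLΔT = 22.8e-6 · 8050 · -139 = -25.51 mm.
The walls impose strain ε = −(-25.51)/8050 = 3.1692e-03; σ = Eε = 70700 · 3.1692e-03 = 224.1 MPa.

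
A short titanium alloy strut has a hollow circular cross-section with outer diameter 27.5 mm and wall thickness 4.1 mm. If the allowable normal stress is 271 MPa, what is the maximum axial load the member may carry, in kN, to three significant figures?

A = 301.4 mm².
P_max = σ_allow · A = 271 · 301.4 = 81680 N = 81.68 kN.

81.7 kN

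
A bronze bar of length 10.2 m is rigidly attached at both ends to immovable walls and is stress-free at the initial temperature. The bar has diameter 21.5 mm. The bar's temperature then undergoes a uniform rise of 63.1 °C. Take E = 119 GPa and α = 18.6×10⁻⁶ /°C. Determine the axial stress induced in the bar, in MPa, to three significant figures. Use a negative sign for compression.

Free thermal expansion αLΔT = 18.6e-6 · 10200 · 63.1 = 11.97 mm.
The walls impose strain ε = −(11.97)/10200 = -1.1737e-03; σ = Eε = 119000 · -1.1737e-03 = -139.7 MPa.

-140 MPa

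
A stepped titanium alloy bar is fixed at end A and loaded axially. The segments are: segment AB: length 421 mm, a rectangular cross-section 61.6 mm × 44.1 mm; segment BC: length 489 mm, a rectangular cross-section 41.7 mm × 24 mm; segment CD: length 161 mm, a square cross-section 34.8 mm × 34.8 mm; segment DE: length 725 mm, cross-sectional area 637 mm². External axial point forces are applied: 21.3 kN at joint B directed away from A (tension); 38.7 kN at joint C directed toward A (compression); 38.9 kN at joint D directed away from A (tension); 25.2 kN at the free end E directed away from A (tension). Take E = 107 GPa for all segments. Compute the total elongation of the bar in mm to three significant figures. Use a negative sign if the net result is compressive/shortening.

0.531 mm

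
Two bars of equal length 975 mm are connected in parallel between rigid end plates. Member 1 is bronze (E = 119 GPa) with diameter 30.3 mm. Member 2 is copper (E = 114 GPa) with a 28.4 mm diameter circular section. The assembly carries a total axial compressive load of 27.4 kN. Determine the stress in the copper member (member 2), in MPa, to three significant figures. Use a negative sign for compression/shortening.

-19.8 MPa

A_1 = 721.1 mm².
A_2 = 633.5 mm².
Equal strain + equilibrium ⇒ each member carries load in proportion to AE: A₁E₁ = 85810000 N, A₂E₂ = 72220000 N, ΣAE = 158000000 N.
σ₂ = P·E₂/ΣAE = -27400·114000/158000000 = -19.77 MPa.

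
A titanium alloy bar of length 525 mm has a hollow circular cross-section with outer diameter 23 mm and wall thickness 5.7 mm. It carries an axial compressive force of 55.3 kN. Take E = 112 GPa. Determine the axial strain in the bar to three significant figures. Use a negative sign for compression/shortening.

-0.00159

A = 309.8 mm².
σ = N/A = -178.5 MPa; ε = σ/E = -178.5/112000 = -1.594e-03.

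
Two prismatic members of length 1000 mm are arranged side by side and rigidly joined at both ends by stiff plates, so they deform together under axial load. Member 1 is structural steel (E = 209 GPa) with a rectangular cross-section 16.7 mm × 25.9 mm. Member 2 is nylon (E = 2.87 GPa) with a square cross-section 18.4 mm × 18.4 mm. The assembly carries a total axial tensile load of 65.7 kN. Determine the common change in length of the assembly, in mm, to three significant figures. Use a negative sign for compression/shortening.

A_1 = 432.5 mm².
A_2 = 338.6 mm².
Equal strain + equilibrium ⇒ each member carries load in proportion to AE: A₁E₁ = 90400000 N, A₂E₂ = 971700 N, ΣAE = 91370000 N.
δ = PL/ΣAE = 65700·1000/91370000 = 0.7191 mm.

0.719 mm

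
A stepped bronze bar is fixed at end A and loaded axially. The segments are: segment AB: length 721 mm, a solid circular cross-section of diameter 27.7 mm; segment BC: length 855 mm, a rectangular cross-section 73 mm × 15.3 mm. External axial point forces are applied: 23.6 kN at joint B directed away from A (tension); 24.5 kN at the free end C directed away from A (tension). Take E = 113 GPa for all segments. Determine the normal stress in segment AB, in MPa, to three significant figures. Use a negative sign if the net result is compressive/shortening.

79.8 MPa

Internal axial forces (sectioning from the free end, tension +): N_BC = 24.5 kN, N_AB = 48.1 kN.
A_AB = 602.6 mm².
σ_AB = N_AB/A_AB = 48100/602.6 = 79.82 MPa.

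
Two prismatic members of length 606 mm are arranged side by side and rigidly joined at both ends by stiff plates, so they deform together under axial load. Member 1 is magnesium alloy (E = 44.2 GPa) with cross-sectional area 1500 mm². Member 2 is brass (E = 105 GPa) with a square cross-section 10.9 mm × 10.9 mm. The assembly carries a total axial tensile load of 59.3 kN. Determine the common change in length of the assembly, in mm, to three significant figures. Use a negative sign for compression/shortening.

0.456 mm

A_2 = 118.8 mm².
Equal strain + equilibrium ⇒ each member carries load in proportion to AE: A₁E₁ = 66300000 N, A₂E₂ = 12480000 N, ΣAE = 78780000 N.
δ = PL/ΣAE = 59300·606/78780000 = 0.4562 mm.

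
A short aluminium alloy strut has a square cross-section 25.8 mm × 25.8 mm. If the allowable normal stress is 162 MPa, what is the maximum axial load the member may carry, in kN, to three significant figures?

108 kN

A = 665.6 mm².
P_max = σ_allow · A = 162 · 665.6 = 107800 N = 107.8 kN.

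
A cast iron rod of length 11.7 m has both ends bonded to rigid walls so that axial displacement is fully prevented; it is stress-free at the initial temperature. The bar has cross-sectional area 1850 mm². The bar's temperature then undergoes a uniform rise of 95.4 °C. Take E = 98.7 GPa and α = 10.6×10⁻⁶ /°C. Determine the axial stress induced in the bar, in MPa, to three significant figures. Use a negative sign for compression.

Free thermal expansion αLΔT = 10.6e-6 · 11700 · 95.4 = 11.83 mm.
The walls impose strain ε = −(11.83)/11700 = -1.0112e-03; σ = Eε = 98700 · -1.0112e-03 = -99.81 MPa.

-99.8 MPa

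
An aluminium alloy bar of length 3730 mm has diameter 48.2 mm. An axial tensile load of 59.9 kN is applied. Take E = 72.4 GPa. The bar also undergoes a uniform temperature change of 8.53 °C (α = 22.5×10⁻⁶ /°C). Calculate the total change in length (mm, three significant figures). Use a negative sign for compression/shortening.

2.41 mm

A = 1825 mm².
δ_mech = NL/(AE) = 59900·3730/(1825·72400) = 1.691 mm.
δ_thermal = αLΔT = 22.5e-6·3730·8.53 = 0.7159 mm.
δ = δ_mech + δ_thermal = 2.407 mm.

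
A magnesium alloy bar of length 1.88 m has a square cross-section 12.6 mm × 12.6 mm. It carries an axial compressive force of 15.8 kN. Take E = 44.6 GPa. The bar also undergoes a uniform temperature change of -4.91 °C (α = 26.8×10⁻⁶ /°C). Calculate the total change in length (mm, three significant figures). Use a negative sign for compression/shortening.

-4.44 mm

A = 158.8 mm².
δ_mech = NL/(AE) = -15800·1880/(158.8·44600) = -4.195 mm.
δ_thermal = αLΔT = 26.8e-6·1880·-4.91 = -0.2474 mm.
δ = δ_mech + δ_thermal = -4.442 mm.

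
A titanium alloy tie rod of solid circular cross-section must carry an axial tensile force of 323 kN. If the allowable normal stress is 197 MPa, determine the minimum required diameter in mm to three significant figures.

Required area A ≥ P/σ_allow = 323000/197 = 1640 mm².
For a solid circular section, d ≥ √(4A/π) = 45.69 mm.

45.7 mm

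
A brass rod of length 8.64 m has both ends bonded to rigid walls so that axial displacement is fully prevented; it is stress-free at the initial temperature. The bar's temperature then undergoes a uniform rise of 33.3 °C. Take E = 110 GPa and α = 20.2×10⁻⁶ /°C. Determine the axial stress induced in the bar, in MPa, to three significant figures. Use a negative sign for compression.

Free thermal expansion αLΔT = 20.2e-6 · 8640 · 33.3 = 5.812 mm.
The walls impose strain ε = −(5.812)/8640 = -6.7266e-04; σ = Eε = 110000 · -6.7266e-04 = -73.99 MPa.

-74.0 MPa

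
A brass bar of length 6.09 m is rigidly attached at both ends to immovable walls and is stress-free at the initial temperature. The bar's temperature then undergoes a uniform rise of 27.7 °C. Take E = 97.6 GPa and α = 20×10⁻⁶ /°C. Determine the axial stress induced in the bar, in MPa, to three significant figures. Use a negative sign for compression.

-54.1 MPa

Free thermal expansion αLΔT = 20e-6 · 6090 · 27.7 = 3.374 mm.
The walls impose strain ε = −(3.374)/6090 = -5.5400e-04; σ = Eε = 97600 · -5.5400e-04 = -54.07 MPa.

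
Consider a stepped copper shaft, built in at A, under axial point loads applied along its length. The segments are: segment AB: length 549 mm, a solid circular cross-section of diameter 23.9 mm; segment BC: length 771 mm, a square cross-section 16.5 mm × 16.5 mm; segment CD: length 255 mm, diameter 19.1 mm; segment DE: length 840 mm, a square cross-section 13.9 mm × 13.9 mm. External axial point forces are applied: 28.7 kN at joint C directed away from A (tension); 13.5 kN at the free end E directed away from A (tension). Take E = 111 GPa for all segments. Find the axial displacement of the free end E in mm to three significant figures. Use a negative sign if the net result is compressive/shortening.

2.18 mm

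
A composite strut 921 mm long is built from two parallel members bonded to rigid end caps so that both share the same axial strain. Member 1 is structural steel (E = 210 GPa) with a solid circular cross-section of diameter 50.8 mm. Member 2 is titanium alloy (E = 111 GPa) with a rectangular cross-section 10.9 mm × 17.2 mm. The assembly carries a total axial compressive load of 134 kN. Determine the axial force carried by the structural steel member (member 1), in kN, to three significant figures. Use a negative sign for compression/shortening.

A_1 = 2027 mm².
A_2 = 187.5 mm².
Equal strain + equilibrium ⇒ each member carries load in proportion to AE: A₁E₁ = 425600000 N, A₂E₂ = 20810000 N, ΣAE = 446400000 N.
F₁ = P·A₁E₁/ΣAE = -134000·425600000/446400000 = -127800 N.

-128 kN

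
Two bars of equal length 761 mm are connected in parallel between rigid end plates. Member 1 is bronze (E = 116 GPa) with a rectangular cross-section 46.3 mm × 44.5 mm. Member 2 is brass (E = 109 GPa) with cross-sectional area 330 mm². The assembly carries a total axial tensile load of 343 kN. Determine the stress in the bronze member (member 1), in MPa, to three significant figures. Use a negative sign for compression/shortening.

145 MPa

A_1 = 2060 mm².
Equal strain + equilibrium ⇒ each member carries load in proportion to AE: A₁E₁ = 239000000 N, A₂E₂ = 35970000 N, ΣAE = 275000000 N.
σ₁ = P·E₁/ΣAE = 343000·116000/275000000 = 144.7 MPa.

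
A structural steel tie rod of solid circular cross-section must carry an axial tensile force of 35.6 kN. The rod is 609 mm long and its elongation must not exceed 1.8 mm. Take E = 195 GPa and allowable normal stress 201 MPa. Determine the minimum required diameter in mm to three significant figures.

15.0 mm

Required area A ≥ P/σ_allow = 35600/201 = 177.1 mm².
For a solid circular section, d ≥ √(4A/π) = 15.02 mm.
Elongation limit: A ≥ PL/(Eδ_allow) = 35600·609/(195000·1.8) = 61.77 mm² ⇒ d ≥ 8.868 mm.
The stress limit governs.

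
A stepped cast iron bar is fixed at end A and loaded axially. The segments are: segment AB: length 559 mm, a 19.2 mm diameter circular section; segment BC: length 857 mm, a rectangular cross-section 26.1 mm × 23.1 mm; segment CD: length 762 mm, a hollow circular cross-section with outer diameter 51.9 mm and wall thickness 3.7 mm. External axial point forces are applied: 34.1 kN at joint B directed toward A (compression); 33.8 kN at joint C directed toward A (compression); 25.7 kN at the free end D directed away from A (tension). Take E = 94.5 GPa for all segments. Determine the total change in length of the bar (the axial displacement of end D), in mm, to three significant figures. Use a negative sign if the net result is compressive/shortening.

Internal axial forces (sectioning from the free end, tension +): N_CD = 25.7 kN, N_BC = -8.1 kN, N_AB = -42.2 kN.
A_AB = 289.5 mm².
A_BC = 602.9 mm².
A_CD = 560.3 mm².
δ_AB = -42200·559/(289.5·94500) = -0.8622 mm
δ_BC = -8100·857/(602.9·94500) = -0.1218 mm
δ_CD = 25700·762/(560.3·94500) = 0.3699 mm
δ = Σδ_i = -0.6141 mm.

-0.614 mm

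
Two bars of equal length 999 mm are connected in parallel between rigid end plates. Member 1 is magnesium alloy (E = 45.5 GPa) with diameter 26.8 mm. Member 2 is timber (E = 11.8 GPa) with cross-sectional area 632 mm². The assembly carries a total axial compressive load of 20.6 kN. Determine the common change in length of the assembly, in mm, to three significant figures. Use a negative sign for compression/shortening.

-0.621 mm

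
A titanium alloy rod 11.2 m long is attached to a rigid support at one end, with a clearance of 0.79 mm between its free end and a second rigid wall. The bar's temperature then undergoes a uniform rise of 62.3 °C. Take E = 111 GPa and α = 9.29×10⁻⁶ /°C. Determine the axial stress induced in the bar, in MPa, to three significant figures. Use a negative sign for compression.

Free thermal expansion αLΔT = 9.29e-6 · 11200 · 62.3 = 6.482 mm.
The walls engage after the gap closes; constrained expansion = 6.482 − 0.79 = 5.692 mm.
The walls impose strain ε = −(5.692)/11200 = -5.0823e-04; σ = Eε = 111000 · -5.0823e-04 = -56.41 MPa.

-56.4 MPa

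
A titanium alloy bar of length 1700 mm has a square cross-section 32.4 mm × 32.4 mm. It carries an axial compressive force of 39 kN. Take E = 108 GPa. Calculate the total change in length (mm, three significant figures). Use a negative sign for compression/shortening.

-0.585 mm

A = 1050 mm².
δ_mech = NL/(AE) = -39000·1700/(1050·108000) = -0.5848 mm.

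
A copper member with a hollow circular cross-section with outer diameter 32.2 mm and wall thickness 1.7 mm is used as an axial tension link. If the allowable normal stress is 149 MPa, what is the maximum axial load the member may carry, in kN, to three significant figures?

24.3 kN

A = 162.9 mm².
P_max = σ_allow · A = 149 · 162.9 = 24270 N = 24.27 kN.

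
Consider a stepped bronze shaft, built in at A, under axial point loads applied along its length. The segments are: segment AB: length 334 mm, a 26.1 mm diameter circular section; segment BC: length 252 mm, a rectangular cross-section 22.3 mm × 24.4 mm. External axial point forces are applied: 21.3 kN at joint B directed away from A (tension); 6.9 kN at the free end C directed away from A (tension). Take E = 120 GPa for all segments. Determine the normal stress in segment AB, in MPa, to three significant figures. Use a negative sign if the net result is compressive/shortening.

52.7 MPa

Internal axial forces (sectioning from the free end, tension +): N_BC = 6.9 kN, N_AB = 28.2 kN.
A_AB = 535 mm².
σ_AB = N_AB/A_AB = 28200/535 = 52.71 MPa.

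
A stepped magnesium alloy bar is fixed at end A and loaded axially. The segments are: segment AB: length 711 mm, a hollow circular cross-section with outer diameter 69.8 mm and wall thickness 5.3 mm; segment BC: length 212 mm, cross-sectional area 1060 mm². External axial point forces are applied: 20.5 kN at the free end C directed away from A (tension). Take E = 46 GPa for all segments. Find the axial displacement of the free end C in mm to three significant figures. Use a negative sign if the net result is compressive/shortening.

0.384 mm

Internal axial forces (sectioning from the free end, tension +): N_BC = 20.5 kN, N_AB = 20.5 kN.
A_AB = 1074 mm².
δ_AB = 20500·711/(1074·46000) = 0.295 mm
δ_BC = 20500·212/(1060·46000) = 0.08913 mm
δ = Σδ_i = 0.3842 mm.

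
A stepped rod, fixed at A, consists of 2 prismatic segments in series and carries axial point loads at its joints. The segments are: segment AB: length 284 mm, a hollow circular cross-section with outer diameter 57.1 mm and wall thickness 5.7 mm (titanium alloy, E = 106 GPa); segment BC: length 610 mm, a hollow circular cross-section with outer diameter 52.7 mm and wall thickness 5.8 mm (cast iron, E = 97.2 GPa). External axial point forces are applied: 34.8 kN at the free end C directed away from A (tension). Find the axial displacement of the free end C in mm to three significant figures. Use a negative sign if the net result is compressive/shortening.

0.357 mm

Internal axial forces (sectioning from the free end, tension +): N_BC = 34.8 kN, N_AB = 34.8 kN.
A_AB = 920.4 mm².
A_BC = 854.6 mm².
δ_AB = 34800·284/(920.4·106000) = 0.1013 mm
δ_BC = 34800·610/(854.6·97200) = 0.2556 mm
δ = Σδ_i = 0.3569 mm.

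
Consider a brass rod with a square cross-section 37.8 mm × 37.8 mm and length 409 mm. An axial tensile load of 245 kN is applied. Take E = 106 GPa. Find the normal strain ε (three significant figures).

0.00162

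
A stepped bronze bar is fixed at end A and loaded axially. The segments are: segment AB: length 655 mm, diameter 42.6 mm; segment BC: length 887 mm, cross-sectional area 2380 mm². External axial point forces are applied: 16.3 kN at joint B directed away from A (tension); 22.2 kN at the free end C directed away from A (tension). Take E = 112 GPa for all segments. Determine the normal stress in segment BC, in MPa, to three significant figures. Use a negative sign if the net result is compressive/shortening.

Internal axial forces (sectioning from the free end, tension +): N_BC = 22.2 kN, N_AB = 38.5 kN.
σ_BC = N_BC/A_BC = 22200/2380 = 9.328 MPa.

9.33 MPa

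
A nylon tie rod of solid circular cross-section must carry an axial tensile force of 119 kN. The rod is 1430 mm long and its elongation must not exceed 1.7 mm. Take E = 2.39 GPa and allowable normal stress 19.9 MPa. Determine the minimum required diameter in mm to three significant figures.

Required area A ≥ P/σ_allow = 119000/19.9 = 5980 mm².
For a solid circular section, d ≥ √(4A/π) = 87.26 mm.
Elongation limit: A ≥ PL/(Eδ_allow) = 119000·1430/(2390·1.7) = 41880 mm² ⇒ d ≥ 230.9 mm.
The elongation limit governs.

231 mm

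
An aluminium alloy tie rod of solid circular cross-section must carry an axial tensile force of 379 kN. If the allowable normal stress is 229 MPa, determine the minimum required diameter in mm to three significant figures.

Required area A ≥ P/σ_allow = 379000/229 = 1655 mm².
For a solid circular section, d ≥ √(4A/π) = 45.9 mm.

45.9 mm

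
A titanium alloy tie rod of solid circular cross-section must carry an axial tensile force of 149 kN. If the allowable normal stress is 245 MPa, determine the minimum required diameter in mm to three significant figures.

Required area A ≥ P/σ_allow = 149000/245 = 608.2 mm².
For a solid circular section, d ≥ √(4A/π) = 27.83 mm.

27.8 mm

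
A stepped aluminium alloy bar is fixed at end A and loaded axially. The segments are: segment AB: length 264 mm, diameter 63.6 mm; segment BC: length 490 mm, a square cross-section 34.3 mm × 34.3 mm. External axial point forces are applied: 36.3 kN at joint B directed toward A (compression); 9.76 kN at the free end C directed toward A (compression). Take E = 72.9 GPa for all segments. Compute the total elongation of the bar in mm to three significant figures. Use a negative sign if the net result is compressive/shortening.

Internal axial forces (sectioning from the free end, tension +): N_BC = -9.76 kN, N_AB = -46.06 kN.
A_AB = 3177 mm².
A_BC = 1176 mm².
δ_AB = -46060·264/(3177·72900) = -0.0525 mm
δ_BC = -9760·490/(1176·72900) = -0.05576 mm
δ = Σδ_i = -0.1083 mm.

-0.108 mm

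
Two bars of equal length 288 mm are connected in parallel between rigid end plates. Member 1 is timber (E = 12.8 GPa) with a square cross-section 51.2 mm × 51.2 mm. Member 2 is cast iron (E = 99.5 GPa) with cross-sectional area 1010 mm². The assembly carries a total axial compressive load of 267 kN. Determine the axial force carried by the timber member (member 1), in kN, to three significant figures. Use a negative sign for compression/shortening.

A_1 = 2621 mm².
Equal strain + equilibrium ⇒ each member carries load in proportion to AE: A₁E₁ = 33550000 N, A₂E₂ = 100500000 N, ΣAE = 134000000 N.
F₁ = P·A₁E₁/ΣAE = -267000·33550000/134000000 = -66830 N.

-66.8 kN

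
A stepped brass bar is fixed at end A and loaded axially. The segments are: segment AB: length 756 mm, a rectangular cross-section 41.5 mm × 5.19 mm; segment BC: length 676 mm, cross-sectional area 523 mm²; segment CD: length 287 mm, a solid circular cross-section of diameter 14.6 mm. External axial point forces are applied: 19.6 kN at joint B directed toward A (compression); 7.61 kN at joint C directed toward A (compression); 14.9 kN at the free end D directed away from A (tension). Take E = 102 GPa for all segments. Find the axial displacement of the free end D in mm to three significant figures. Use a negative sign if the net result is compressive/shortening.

-0.0808 mm

Internal axial forces (sectioning from the free end, tension +): N_CD = 14.9 kN, N_BC = 7.29 kN, N_AB = -12.31 kN.
A_AB = 215.4 mm².
A_CD = 167.4 mm².
δ_AB = -12310·756/(215.4·102000) = -0.4236 mm
δ_BC = 7290·676/(523·102000) = 0.09238 mm
δ_CD = 14900·287/(167.4·102000) = 0.2504 mm
δ = Σδ_i = -0.08081 mm.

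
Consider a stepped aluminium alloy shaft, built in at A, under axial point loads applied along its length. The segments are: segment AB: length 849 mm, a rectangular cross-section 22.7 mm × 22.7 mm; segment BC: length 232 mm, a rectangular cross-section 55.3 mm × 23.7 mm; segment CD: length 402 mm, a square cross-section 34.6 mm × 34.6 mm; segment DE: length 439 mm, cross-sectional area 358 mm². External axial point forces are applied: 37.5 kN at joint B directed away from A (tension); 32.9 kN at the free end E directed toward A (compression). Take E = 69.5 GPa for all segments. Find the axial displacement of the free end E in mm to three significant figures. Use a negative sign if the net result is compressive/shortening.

Internal axial forces (sectioning from the free end, tension +): N_DE = -32.9 kN, N_CD = -32.9 kN, N_BC = -32.9 kN, N_AB = 4.6 kN.
A_AB = 515.3 mm².
A_BC = 1311 mm².
A_CD = 1197 mm².
δ_AB = 4600·849/(515.3·69500) = 0.1091 mm
δ_BC = -32900·232/(1311·69500) = -0.0838 mm
δ_CD = -32900·402/(1197·69500) = -0.159 mm
δ_DE = -32900·439/(358·69500) = -0.5805 mm
δ = Σδ_i = -0.7142 mm.

-0.714 mm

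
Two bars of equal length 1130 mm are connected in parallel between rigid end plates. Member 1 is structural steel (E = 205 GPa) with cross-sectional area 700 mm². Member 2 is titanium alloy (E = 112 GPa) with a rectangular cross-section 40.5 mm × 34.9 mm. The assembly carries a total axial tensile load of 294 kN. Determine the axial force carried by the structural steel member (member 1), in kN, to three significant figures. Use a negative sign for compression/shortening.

140 kN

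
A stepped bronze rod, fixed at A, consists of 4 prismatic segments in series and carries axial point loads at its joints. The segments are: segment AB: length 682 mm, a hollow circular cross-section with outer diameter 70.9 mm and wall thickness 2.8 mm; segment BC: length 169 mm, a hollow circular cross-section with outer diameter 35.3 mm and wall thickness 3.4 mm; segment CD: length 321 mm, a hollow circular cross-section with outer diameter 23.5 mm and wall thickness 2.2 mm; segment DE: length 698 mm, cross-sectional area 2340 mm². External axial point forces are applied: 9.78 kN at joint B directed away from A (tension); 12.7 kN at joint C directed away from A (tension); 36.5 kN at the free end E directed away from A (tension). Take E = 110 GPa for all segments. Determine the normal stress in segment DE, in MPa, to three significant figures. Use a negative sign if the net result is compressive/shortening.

15.6 MPa

Internal axial forces (sectioning from the free end, tension +): N_DE = 36.5 kN, N_CD = 36.5 kN, N_BC = 49.2 kN, N_AB = 58.98 kN.
σ_DE = N_DE/A_DE = 36500/2340 = 15.6 MPa.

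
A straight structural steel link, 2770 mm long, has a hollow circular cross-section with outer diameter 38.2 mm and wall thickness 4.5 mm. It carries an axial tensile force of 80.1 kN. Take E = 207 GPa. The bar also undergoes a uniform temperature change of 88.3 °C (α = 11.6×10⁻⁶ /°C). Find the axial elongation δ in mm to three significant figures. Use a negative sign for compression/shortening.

A = 476.4 mm².
δ_mech = NL/(AE) = 80100·2770/(476.4·207000) = 2.25 mm.
δ_thermal = αLΔT = 11.6e-6·2770·88.3 = 2.837 mm.
δ = δ_mech + δ_thermal = 5.087 mm.

5.09 mm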